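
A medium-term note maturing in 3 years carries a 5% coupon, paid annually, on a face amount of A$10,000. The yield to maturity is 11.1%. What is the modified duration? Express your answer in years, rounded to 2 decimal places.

2.56 years

Periodic yield y = 0.111. First find Macaulay duration:
  t   CF        PV=CF/(1+0.111)^t    t·PV
  1       500.00       450.0450       450.0450
  2       500.00       405.0810       810.1620
  3    10,500.00     7,656.7968    22,970.3904
  Σ                  8,511.9228    24,230.5975
P = 8,511.9228; Macaulay duration = 24,230.5975 / 8,511.9228 = 2.84667 years.
Modified duration = D_Mac / (1 + y) = 2.84667 / 1.111 = 2.56226 years.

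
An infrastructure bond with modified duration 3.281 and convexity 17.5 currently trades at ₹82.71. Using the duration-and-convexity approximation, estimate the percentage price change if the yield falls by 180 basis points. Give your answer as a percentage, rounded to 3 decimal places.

+6.189%

Duration effect: -D_mod·Δy = -3.281 × (-0.018) = +0.059058
Convexity effect: ½·C·(Δy)² = 0.5 × 17.5 × (-0.018)² = +0.0028350
ΔP/P ≈ +0.059058 + 0.0028350 = +0.061893
= +6.1893%.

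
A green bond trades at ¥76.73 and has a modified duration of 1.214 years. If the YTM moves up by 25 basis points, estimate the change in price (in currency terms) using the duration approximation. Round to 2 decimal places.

-¥0.23

Duration approximation: ΔP/P ≈ -D_mod · Δy = -1.214 × (+0.0025) = -0.003035.
ΔP ≈ 76.73 × (-0.003035) = -0.23287555.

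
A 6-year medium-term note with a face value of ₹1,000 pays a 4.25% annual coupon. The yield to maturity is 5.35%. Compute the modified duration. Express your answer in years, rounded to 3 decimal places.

Periodic yield y = 0.0535. First find Macaulay duration:
  t   CF        PV=CF/(1+0.0535)^t    t·PV
  1        42.50        40.3417        40.3417
  2        42.50        38.2930        76.5861
  3        42.50        36.3484       109.0452
  4        42.50        34.5025       138.0101
  5        42.50        32.7504       163.7519
  6     1,042.50       762.5509     4,575.3053
  Σ                    944.7869     5,103.0402
P = 944.7869; Macaulay duration = 5,103.0402 / 944.7869 = 5.40126 years.
Modified duration = D_Mac / (1 + y) = 5.40126 / 1.0535 = 5.12697 years.

5.127 years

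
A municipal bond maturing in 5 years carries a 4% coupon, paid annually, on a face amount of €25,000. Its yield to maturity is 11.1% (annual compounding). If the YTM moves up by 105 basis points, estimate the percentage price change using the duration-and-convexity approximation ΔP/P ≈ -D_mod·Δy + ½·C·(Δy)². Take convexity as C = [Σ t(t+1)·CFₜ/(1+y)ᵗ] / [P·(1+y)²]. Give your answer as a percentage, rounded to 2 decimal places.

-4.19%

With y = 0.111:
  t   CF        PV=CF/(1+0.111)^t    t·PV        t(t+1)·PV
  1     1,000.00       900.0900       900.0900       1,800.1800
  2     1,000.00       810.1620     1,620.3240       4,860.9721
  3     1,000.00       729.2187     2,187.6562       8,750.6249
  4     1,000.00       656.3625     2,625.4500      13,127.2501
  5    26,000.00    15,360.4187    76,802.0934     460,812.5602
  Σ                 18,456.2520    84,135.6137     489,351.5874
P = 18,456.2520; D_Mac = 4.55865 yrs; D_mod = 4.10320 yrs; C = 21.48075.
Duration effect: -4.10320 × (+0.0105) = -0.043084
Convexity effect: 0.5 × 21.48075 × (0.0105)² = +0.0011841
ΔP/P ≈ -0.043084 + 0.0011841 = -0.041899 = -4.1899%.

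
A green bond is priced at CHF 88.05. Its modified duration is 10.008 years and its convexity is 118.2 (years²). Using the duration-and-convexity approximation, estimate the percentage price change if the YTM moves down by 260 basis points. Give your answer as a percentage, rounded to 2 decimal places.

+30.02%

Duration effect: -D_mod·Δy = -10.008 × (-0.026) = +0.260208
Convexity effect: ½·C·(Δy)² = 0.5 × 118.2 × (-0.026)² = +0.0399516
ΔP/P ≈ +0.260208 + 0.0399516 = +0.3001596
= +30.01596%.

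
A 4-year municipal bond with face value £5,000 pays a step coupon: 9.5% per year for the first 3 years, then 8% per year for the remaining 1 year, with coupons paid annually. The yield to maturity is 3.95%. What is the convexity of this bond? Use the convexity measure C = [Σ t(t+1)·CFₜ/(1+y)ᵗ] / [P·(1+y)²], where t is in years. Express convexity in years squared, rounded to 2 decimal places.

15.74

With y = 0.0395:
  t   CF        PV=CF/(1+0.0395)^t    t·PV        t(t+1)·PV
  1       475.00       456.9505       456.9505         913.9009
  2       475.00       439.5868       879.1736       2,637.5207
  3       475.00       422.8829     1,268.6487       5,074.5949
  4     5,400.00     4,624.8301    18,499.3205      92,496.6025
  Σ                  5,944.2503    21,104.0932     101,122.6189
P = 5,944.2503.
Convexity = Σ t(t+1)·PV / [P·(1+y)²] = 101,122.6189 / (5,944.2503 × 1.080560) = 15.74353.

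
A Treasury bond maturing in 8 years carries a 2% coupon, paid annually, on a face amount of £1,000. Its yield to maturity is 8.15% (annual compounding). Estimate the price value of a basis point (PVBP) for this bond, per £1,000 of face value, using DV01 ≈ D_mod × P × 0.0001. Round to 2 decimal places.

£0.44

Periodic yield y = 0.0815.
  t   CF        PV=CF/(1+0.0815)^t    t·PV
  1        20.00        18.4928        18.4928
  2        20.00        17.0992        34.1985
  3        20.00        15.8107        47.4320
  4        20.00        14.6192        58.4768
  5        20.00        13.5175        67.5877
  6        20.00        12.4989        74.9932
  7        20.00        11.5570        80.8989
  8     1,020.00       544.9893     4,359.9145
  Σ                    648.5847     4,741.9944
P = 648.5847; D_Mac = 7.31130 yrs; D_mod = 6.76033 yrs.
DV01 ≈ 6.76033 × 648.5847 × 0.0001 = 0.438465.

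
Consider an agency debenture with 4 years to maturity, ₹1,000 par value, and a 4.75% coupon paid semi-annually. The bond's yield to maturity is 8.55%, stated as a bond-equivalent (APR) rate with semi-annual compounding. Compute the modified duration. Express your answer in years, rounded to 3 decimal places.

3.513 years

Periodic yield y = 0.04275. First find Macaulay duration:
  t   CF        PV=CF/(1+0.04275)^t    t·PV
  1        23.75        22.7763        22.7763
  2        23.75        21.8425        43.6851
  3        23.75        20.9471        62.8412
  4        23.75        20.0883        80.3531
  5        23.75        19.2647        96.3236
  6        23.75        18.4749       110.8495
  7        23.75        17.7175       124.0224
  8     1,023.75       732.4067     5,859.2538
  Σ                    873.5180     6,400.1051
P = 873.5180; Macaulay duration = 6,400.1051 / 873.5180 = 7.32681 half-year periods = 3.66341 years.
Modified duration = D_Mac / (1 + y) = 3.66341 / 1.04275 = 3.51322 years.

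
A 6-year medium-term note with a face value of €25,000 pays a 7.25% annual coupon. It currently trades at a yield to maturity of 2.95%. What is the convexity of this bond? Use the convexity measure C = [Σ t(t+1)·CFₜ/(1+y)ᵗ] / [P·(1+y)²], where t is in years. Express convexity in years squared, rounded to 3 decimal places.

With y = 0.0295:
  t   CF        PV=CF/(1+0.0295)^t    t·PV        t(t+1)·PV
  1     1,812.50     1,760.5634     1,760.5634       3,521.1268
  2     1,812.50     1,710.1150     3,420.2300      10,260.6899
  3     1,812.50     1,661.1122     4,983.3365      19,933.3461
  4     1,812.50     1,613.5135     6,454.0541      32,270.2706
  5     1,812.50     1,567.2788     7,836.3940      47,018.3641
  6    26,812.50    22,520.5609   135,123.3657     945,863.5598
  Σ                 30,833.1438   159,577.9437   1,058,867.3573
P = 30,833.1438.
Convexity = Σ t(t+1)·PV / [P·(1+y)²] = 1,058,867.3573 / (30,833.1438 × 1.059870) = 32.40194.

32.402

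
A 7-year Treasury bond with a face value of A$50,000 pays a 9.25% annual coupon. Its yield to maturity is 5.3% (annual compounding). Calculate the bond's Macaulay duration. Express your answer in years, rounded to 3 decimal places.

5.615 years

Periodic yield y = 0.053. Discount each cash flow and weight by its year:
  t   CF        PV=CF/(1+0.053)^t    t·PV
  1     4,625.00     4,392.2127     4,392.2127
  2     4,625.00     4,171.1422     8,342.2844
  3     4,625.00     3,961.1987    11,883.5960
  4     4,625.00     3,761.8221    15,047.2884
  5     4,625.00     3,572.4806    17,862.4031
  6     4,625.00     3,392.6692    20,356.0149
  7    54,625.00    38,053.3462   266,373.4231
  Σ                 61,304.8716   344,257.2225
Price P = Σ PV = 61,304.8716.
Macaulay duration = Σ(t·PV) / P = 344,257.2225 / 61,304.8716 = 5.61550 years.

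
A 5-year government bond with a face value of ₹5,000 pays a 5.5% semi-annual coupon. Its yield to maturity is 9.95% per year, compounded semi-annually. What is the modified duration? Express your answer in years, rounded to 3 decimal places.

Periodic yield y = 0.04975. First find Macaulay duration:
  t   CF        PV=CF/(1+0.04975)^t    t·PV
  1       137.50       130.9836       130.9836
  2       137.50       124.7760       249.5519
  3       137.50       118.8626       356.5877
  4       137.50       113.2294       452.9176
  5       137.50       107.8632       539.3160
  6       137.50       102.7513       616.5079
  7       137.50        97.8817       685.1719
  8       137.50        93.2429       745.9430
  9       137.50        88.8239       799.4149
  10    5,137.50     3,161.4987    31,614.9866
  Σ                  4,139.9131    36,191.3810
P = 4,139.9131; Macaulay duration = 36,191.3810 / 4,139.9131 = 8.74206 half-year periods = 4.37103 years.
Modified duration = D_Mac / (1 + y) = 4.37103 / 1.04975 = 4.16388 years.

4.164 years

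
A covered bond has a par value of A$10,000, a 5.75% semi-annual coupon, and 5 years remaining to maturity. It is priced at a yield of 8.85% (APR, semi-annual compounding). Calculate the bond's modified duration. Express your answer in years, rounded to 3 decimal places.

Periodic yield y = 0.04425. First find Macaulay duration:
  t   CF        PV=CF/(1+0.04425)^t    t·PV
  1       287.50       275.3172       275.3172
  2       287.50       263.6507       527.3013
  3       287.50       252.4785       757.4355
  4       287.50       241.7797       967.1190
  5       287.50       231.5343     1,157.6717
  6       287.50       221.7231     1,330.3386
  7       287.50       212.3276     1,486.2932
  8       287.50       203.3302     1,626.6419
  9       287.50       194.7141     1,752.4273
  10   10,287.50     6,672.1378    66,721.3782
  Σ                  8,768.9934    76,601.9241
P = 8,768.9934; Macaulay duration = 76,601.9241 / 8,768.9934 = 8.73554 half-year periods = 4.36777 years.
Modified duration = D_Mac / (1 + y) = 4.36777 / 1.04425 = 4.18269 years.

4.183 years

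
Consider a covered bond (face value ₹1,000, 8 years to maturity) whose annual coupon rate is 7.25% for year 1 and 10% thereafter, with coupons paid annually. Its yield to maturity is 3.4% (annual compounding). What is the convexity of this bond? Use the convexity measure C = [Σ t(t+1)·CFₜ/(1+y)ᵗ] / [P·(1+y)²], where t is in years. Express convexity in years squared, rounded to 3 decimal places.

48.799

With y = 0.034:
  t   CF        PV=CF/(1+0.034)^t    t·PV        t(t+1)·PV
  1        72.50        70.1161        70.1161         140.2321
  2       100.00        93.5317       187.0634         561.1903
  3       100.00        90.4562       271.3686       1,085.4745
  4       100.00        87.4818       349.9273       1,749.6365
  5       100.00        84.6052       423.0262       2,538.1575
  6       100.00        81.8233       490.9395       3,436.5768
  7       100.00        79.1327       553.9292       4,431.4337
  8     1,100.00       841.8377     6,734.7017      60,612.3150
  Σ                  1,428.9848     9,081.0721      74,555.0165
P = 1,428.9848.
Convexity = Σ t(t+1)·PV / [P·(1+y)²] = 74,555.0165 / (1,428.9848 × 1.069156) = 48.79869.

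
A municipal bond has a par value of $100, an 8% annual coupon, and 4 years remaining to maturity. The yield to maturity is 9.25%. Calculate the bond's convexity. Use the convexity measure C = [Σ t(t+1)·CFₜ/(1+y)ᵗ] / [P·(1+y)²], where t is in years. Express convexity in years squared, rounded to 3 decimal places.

With y = 0.0925:
  t   CF        PV=CF/(1+0.0925)^t    t·PV        t(t+1)·PV
  1         8.00         7.3227         7.3227          14.6453
  2         8.00         6.7027        13.4053          40.2160
  3         8.00         6.1352        18.4055          73.6219
  4       108.00        75.8120       303.2480       1,516.2401
  Σ                     95.9725       342.3815       1,644.7232
P = 95.9725.
Convexity = Σ t(t+1)·PV / [P·(1+y)²] = 1,644.7232 / (95.9725 × 1.193556) = 14.35831.

14.358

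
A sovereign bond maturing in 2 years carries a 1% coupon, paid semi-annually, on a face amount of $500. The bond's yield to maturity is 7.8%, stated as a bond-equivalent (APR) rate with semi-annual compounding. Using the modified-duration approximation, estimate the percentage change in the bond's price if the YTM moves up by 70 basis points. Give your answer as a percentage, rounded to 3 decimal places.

Periodic yield y = 0.039. Modified duration first:
  t   CF        PV=CF/(1+0.039)^t    t·PV
  1         2.50         2.4062         2.4062
  2         2.50         2.3158         4.6317
  3         2.50         2.2289         6.6867
  4       502.50       431.1952     1,724.7806
  Σ                    438.1461     1,738.5052
P = 438.1461; D_Mac = 3.96787 half-year periods = 1.98393 yrs; D_mod = 1.98393/(1+0.039) = 1.90946 yrs.
ΔP/P ≈ -D_mod · Δy = -1.90946 × (+0.007) = -0.013366 = -1.3366%.

-1.337%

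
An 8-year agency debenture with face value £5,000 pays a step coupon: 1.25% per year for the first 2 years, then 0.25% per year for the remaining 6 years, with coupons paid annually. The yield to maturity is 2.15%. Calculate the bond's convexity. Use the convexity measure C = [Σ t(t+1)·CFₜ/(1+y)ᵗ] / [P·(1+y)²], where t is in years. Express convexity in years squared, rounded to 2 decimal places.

66.71

With y = 0.0215:
  t   CF        PV=CF/(1+0.0215)^t    t·PV        t(t+1)·PV
  1        62.50        61.1845        61.1845         122.3691
  2        62.50        59.8968       119.7935         359.3805
  3        12.50        11.7272        35.1816         140.7266
  4        12.50        11.4804        45.9215         229.6077
  5        12.50        11.2388        56.1938         337.1626
  6        12.50        11.0022        66.0132         462.0927
  7        12.50        10.7706        75.3945         603.1557
  8     5,012.50     4,228.1211    33,824.9688     304,424.7193
  Σ                  4,405.4216    34,284.6515     306,679.2142
P = 4,405.4216.
Convexity = Σ t(t+1)·PV / [P·(1+y)²] = 306,679.2142 / (4,405.4216 × 1.043462) = 66.71448.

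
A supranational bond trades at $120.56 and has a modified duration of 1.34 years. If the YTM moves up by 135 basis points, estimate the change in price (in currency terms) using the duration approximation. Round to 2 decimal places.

Duration approximation: ΔP/P ≈ -D_mod · Δy = -1.34 × (+0.0135) = -0.018090.
ΔP ≈ 120.56 × (-0.018090) = -2.1809304.

-$2.18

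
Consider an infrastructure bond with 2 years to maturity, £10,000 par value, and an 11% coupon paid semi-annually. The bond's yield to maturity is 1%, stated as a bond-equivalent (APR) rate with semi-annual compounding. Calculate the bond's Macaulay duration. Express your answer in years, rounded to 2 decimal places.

Periodic yield y = 0.005. Discount each cash flow and weight by its period:
  t   CF        PV=CF/(1+0.005)^t    t·PV
  1       550.00       547.2637       547.2637
  2       550.00       544.5410     1,089.0820
  3       550.00       541.8318     1,625.4955
  4    10,550.00    10,341.6114    41,366.4454
  Σ                 11,975.2478    44,628.2865
Price P = Σ PV = 11,975.2478.
Macaulay duration = Σ(t·PV) / P = 44,628.2865 / 11,975.2478 = 3.72671 half-year periods.
In years: 3.72671 / 2 = 1.86336 years.

1.86 years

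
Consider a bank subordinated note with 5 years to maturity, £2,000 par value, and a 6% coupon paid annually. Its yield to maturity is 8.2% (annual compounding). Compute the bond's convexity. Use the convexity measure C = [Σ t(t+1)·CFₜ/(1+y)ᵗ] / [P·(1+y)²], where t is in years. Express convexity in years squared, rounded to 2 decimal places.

21.81

With y = 0.082:
  t   CF        PV=CF/(1+0.082)^t    t·PV        t(t+1)·PV
  1       120.00       110.9057       110.9057         221.8115
  2       120.00       102.5007       205.0013         615.0040
  3       120.00        94.7326       284.1978       1,136.7912
  4       120.00        87.5532       350.2129       1,751.0647
  5     2,120.00     1,429.5507     7,147.7534      42,886.5205
  Σ                  1,825.2429     8,098.0712      46,611.1919
P = 1,825.2429.
Convexity = Σ t(t+1)·PV / [P·(1+y)²] = 46,611.1919 / (1,825.2429 × 1.170724) = 21.81298.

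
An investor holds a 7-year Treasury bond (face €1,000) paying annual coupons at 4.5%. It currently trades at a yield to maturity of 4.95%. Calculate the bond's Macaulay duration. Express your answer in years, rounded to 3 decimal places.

Periodic yield y = 0.0495. Discount each cash flow and weight by its year:
  t   CF        PV=CF/(1+0.0495)^t    t·PV
  1        45.00        42.8776        42.8776
  2        45.00        40.8552        81.7105
  3        45.00        38.9283       116.7848
  4        45.00        37.0922       148.3689
  5        45.00        35.3427       176.7137
  6        45.00        33.6758       202.0548
  7     1,045.00       745.1423     5,215.9958
  Σ                    973.9141     5,984.5060
Price P = Σ PV = 973.9141.
Macaulay duration = Σ(t·PV) / P = 5,984.5060 / 973.9141 = 6.14480 years.

6.145 years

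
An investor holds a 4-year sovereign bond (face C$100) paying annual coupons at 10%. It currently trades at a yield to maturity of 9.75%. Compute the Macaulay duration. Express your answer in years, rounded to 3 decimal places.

3.489 years

Periodic yield y = 0.0975. Discount each cash flow and weight by its year:
  t   CF        PV=CF/(1+0.0975)^t    t·PV
  1        10.00         9.1116         9.1116
  2        10.00         8.3022        16.6043
  3        10.00         7.5646        22.6938
  4       110.00        75.8184       303.2736
  Σ                    100.7968       351.6833
Price P = Σ PV = 100.7968.
Macaulay duration = Σ(t·PV) / P = 351.6833 / 100.7968 = 3.48903 years.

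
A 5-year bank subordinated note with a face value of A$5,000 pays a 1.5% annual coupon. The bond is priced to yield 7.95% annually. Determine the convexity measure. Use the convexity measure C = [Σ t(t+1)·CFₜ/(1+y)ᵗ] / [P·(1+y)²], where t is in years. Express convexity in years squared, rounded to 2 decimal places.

With y = 0.0795:
  t   CF        PV=CF/(1+0.0795)^t    t·PV        t(t+1)·PV
  1        75.00        69.4766        69.4766         138.9532
  2        75.00        64.3600       128.7200         386.1599
  3        75.00        59.6202       178.8606         715.4422
  4        75.00        55.2294       220.9178       1,104.5889
  5     5,075.00     3,461.9661    17,309.8306     103,858.9836
  Σ                  3,710.6523    17,907.8055     106,204.1278
P = 3,710.6523.
Convexity = Σ t(t+1)·PV / [P·(1+y)²] = 106,204.1278 / (3,710.6523 × 1.165320) = 24.56099.

24.56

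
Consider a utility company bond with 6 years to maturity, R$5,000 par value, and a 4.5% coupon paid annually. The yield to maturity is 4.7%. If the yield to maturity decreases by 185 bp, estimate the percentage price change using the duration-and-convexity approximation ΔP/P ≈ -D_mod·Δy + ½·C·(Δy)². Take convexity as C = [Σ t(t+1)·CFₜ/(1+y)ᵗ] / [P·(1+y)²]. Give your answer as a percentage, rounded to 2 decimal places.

+10.08%

With y = 0.047:
  t   CF        PV=CF/(1+0.047)^t    t·PV        t(t+1)·PV
  1       225.00       214.8997       214.8997         429.7994
  2       225.00       205.2528       410.5057       1,231.5170
  3       225.00       196.0390       588.1170       2,352.4680
  4       225.00       187.2388       748.9551       3,744.7755
  5       225.00       178.8336       894.1680       5,365.0079
  6     5,225.00     3,966.4885    23,798.9313     166,592.5190
  Σ                  4,948.7525    26,655.5767     179,716.0868
P = 4,948.7525; D_Mac = 5.38632 yrs; D_mod = 5.14453 yrs; C = 33.12820.
Duration effect: -5.14453 × (-0.0185) = +0.095174
Convexity effect: 0.5 × 33.12820 × (-0.0185)² = +0.0056691
ΔP/P ≈ +0.095174 + 0.0056691 = +0.100843 = +10.0843%.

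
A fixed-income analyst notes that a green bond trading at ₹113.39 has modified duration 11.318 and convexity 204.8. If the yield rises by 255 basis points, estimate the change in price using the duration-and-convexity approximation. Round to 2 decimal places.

Duration effect: -D_mod·Δy = -11.318 × (+0.0255) = -0.288609
Convexity effect: ½·C·(Δy)² = 0.5 × 204.8 × (0.0255)² = +0.0665856
ΔP/P ≈ -0.288609 + 0.0665856 = -0.2220234
ΔP ≈ 113.39 × (-0.2220234) = -25.175233326.

-₹25.18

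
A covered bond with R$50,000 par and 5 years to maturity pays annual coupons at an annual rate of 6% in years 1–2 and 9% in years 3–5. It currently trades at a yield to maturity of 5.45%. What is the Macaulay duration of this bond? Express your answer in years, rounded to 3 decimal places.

Periodic yield y = 0.0545. Discount each cash flow and weight by its year:
  t   CF        PV=CF/(1+0.0545)^t    t·PV
  1     3,000.00     2,844.9502     2,844.9502
  2     3,000.00     2,697.9139     5,395.8278
  3     4,500.00     3,837.7154    11,513.1461
  4     4,500.00     3,639.3697    14,557.4789
  5    54,500.00    41,798.7777   208,993.8884
  Σ                 54,818.7269   243,305.2914
Price P = Σ PV = 54,818.7269.
Macaulay duration = Σ(t·PV) / P = 243,305.2914 / 54,818.7269 = 4.43836 years.

4.438 years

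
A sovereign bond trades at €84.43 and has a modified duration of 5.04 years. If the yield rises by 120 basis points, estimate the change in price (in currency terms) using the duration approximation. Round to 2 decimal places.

Duration approximation: ΔP/P ≈ -D_mod · Δy = -5.04 × (+0.012) = -0.060480.
ΔP ≈ 84.43 × (-0.060480) = -5.1063264.

-€5.11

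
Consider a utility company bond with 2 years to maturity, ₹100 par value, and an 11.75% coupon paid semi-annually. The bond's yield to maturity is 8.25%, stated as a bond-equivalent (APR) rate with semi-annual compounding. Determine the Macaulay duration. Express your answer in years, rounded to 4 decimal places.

Periodic yield y = 0.04125. Discount each cash flow and weight by its period:
  t   CF        PV=CF/(1+0.04125)^t    t·PV
  1        5.875         5.6423         5.6423
  2        5.875         5.4187        10.8375
  3        5.875         5.2041        15.6122
  4      105.875        90.0686       360.2744
  Σ                    106.3336       392.3663
Price P = Σ PV = 106.3336.
Macaulay duration = Σ(t·PV) / P = 392.3663 / 106.3336 = 3.68995 half-year periods.
In years: 3.68995 / 2 = 1.84498 years.

1.8450 years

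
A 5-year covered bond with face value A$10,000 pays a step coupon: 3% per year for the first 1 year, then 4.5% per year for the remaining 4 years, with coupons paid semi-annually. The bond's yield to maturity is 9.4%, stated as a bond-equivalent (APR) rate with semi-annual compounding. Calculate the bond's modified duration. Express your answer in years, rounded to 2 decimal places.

Periodic yield y = 0.047. First find Macaulay duration:
  t   CF        PV=CF/(1+0.047)^t    t·PV
  1       150.00       143.2665       143.2665
  2       150.00       136.8352       273.6704
  3       225.00       196.0390       588.1170
  4       225.00       187.2388       748.9551
  5       225.00       178.8336       894.1680
  6       225.00       170.8057     1,024.8344
  7       225.00       163.1382     1,141.9676
  8       225.00       155.8149     1,246.5194
  9       225.00       148.8204     1,339.3833
  10   10,225.00     6,459.4643    64,594.6426
  Σ                  7,940.2566    71,995.5244
P = 7,940.2566; Macaulay duration = 71,995.5244 / 7,940.2566 = 9.06715 half-year periods = 4.53358 years.
Modified duration = D_Mac / (1 + y) = 4.53358 / 1.047 = 4.33006 years.

4.33 years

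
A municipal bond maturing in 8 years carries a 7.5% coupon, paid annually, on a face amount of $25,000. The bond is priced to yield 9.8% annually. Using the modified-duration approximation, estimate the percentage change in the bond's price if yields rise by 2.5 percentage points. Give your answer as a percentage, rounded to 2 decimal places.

Periodic yield y = 0.098. Modified duration first:
  t   CF        PV=CF/(1+0.098)^t    t·PV
  1     1,875.00     1,707.6503     1,707.6503
  2     1,875.00     1,555.2370     3,110.4741
  3     1,875.00     1,416.4272     4,249.2815
  4     1,875.00     1,290.0065     5,160.0262
  5     1,875.00     1,174.8693     5,874.3467
  6     1,875.00     1,070.0085     6,420.0511
  7     1,875.00       974.5068     6,821.5479
  8    26,875.00    12,721.2490   101,769.9917
  Σ                 21,909.9547   135,113.3694
P = 21,909.9547; D_Mac = 6.16676 yrs; D_mod = 6.16676/(1+0.098) = 5.61635 yrs.
ΔP/P ≈ -D_mod · Δy = -5.61635 × (+0.025) = -0.140409 = -14.0409%.

-14.04%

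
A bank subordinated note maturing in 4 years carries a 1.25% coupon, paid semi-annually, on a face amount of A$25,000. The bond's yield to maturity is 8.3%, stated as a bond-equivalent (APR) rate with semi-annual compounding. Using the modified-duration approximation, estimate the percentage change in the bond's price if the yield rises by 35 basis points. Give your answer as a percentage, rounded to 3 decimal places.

-1.310%

Periodic yield y = 0.0415. Modified duration first:
  t   CF        PV=CF/(1+0.0415)^t    t·PV
  1       156.25       150.0240       150.0240
  2       156.25       144.0461       288.0922
  3       156.25       138.3064       414.9191
  4       156.25       132.7954       531.1815
  5       156.25       127.5040       637.5198
  6       156.25       122.4234       734.5403
  7       156.25       117.5453       822.8168
  8    25,156.25    18,170.7021   145,365.6166
  Σ                 19,103.3465   148,944.7103
P = 19,103.3465; D_Mac = 7.79679 half-year periods = 3.89839 yrs; D_mod = 3.89839/(1+0.0415) = 3.74306 yrs.
ΔP/P ≈ -D_mod · Δy = -3.74306 × (+0.0035) = -0.013101 = -1.3101%.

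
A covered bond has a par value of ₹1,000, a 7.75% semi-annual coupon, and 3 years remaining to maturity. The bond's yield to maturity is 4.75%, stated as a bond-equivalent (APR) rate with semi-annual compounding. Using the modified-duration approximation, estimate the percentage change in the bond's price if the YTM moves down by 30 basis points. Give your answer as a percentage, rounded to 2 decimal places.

+0.80%

Periodic yield y = 0.02375. Modified duration first:
  t   CF        PV=CF/(1+0.02375)^t    t·PV
  1        38.75        37.8510        37.8510
  2        38.75        36.9729        73.9459
  3        38.75        36.1152       108.3456
  4        38.75        35.2774       141.1094
  5        38.75        34.4590       172.2948
  6     1,038.75       902.2929     5,413.7575
  Σ                  1,082.9684     5,947.3042
P = 1,082.9684; D_Mac = 5.49167 half-year periods = 2.74583 yrs; D_mod = 2.74583/(1+0.02375) = 2.68213 yrs.
ΔP/P ≈ -D_mod · Δy = -2.68213 × (-0.003) = +0.008046 = +0.8046%.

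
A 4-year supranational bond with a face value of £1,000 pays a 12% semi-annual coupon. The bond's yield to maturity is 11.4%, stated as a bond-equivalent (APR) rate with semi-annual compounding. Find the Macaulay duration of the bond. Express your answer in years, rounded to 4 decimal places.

Periodic yield y = 0.057. Discount each cash flow and weight by its period:
  t   CF        PV=CF/(1+0.057)^t    t·PV
  1        60.00        56.7644        56.7644
  2        60.00        53.7033       107.4067
  3        60.00        50.8073       152.4220
  4        60.00        48.0675       192.2699
  5        60.00        45.4754       227.3769
  6        60.00        43.0231       258.1384
  7        60.00        40.7030       284.9209
  8     1,060.00       680.3086     5,442.4689
  Σ                  1,018.8526     6,721.7680
Price P = Σ PV = 1,018.8526.
Macaulay duration = Σ(t·PV) / P = 6,721.7680 / 1,018.8526 = 6.59739 half-year periods.
In years: 6.59739 / 2 = 3.29870 years.

3.2987 years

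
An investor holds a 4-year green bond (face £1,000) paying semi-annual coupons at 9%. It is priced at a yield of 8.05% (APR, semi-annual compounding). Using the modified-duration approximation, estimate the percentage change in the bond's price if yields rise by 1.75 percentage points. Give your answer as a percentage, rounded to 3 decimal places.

Periodic yield y = 0.04025. Modified duration first:
  t   CF        PV=CF/(1+0.04025)^t    t·PV
  1        45.00        43.2588        43.2588
  2        45.00        41.5850        83.1701
  3        45.00        39.9760       119.9280
  4        45.00        38.4292       153.7169
  5        45.00        36.9423       184.7115
  6        45.00        35.5129       213.0774
  7        45.00        34.1388       238.9717
  8     1,045.00       762.1044     6,096.8356
  Σ                  1,031.9475     7,133.6700
P = 1,031.9475; D_Mac = 6.91282 half-year periods = 3.45641 yrs; D_mod = 3.45641/(1+0.04025) = 3.32267 yrs.
ΔP/P ≈ -D_mod · Δy = -3.32267 × (+0.0175) = -0.058147 = -5.8147%.

-5.815%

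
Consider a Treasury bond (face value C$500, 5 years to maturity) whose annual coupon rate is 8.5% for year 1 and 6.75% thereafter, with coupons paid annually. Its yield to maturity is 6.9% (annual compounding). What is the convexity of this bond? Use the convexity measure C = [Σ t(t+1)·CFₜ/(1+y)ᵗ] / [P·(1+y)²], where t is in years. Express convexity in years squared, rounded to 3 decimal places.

21.786

With y = 0.069:
  t   CF        PV=CF/(1+0.069)^t    t·PV        t(t+1)·PV
  1        42.50        39.7568        39.7568          79.5136
  2        33.75        29.5337        59.0675         177.2024
  3        33.75        27.6274        82.8823         331.5293
  4        33.75        25.8442       103.3768         516.8838
  5       533.75       382.3397     1,911.6984      11,470.1901
  Σ                    505.1018     2,196.7817      12,575.3192
P = 505.1018.
Convexity = Σ t(t+1)·PV / [P·(1+y)²] = 12,575.3192 / (505.1018 × 1.142761) = 21.78636.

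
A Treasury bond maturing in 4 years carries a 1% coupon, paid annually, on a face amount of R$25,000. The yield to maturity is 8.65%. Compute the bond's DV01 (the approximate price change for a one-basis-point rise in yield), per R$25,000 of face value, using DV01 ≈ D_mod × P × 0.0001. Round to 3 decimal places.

Periodic yield y = 0.0865.
  t   CF        PV=CF/(1+0.0865)^t    t·PV
  1       250.00       230.0966       230.0966
  2       250.00       211.7779       423.5557
  3       250.00       194.9175       584.7525
  4    25,250.00    18,119.3436    72,477.3743
  Σ                 18,756.1356    73,715.7791
P = 18,756.1356; D_Mac = 3.93022 yrs; D_mod = 3.61732 yrs.
DV01 ≈ 3.61732 × 18,756.1356 × 0.0001 = 6.784701.

R$6.785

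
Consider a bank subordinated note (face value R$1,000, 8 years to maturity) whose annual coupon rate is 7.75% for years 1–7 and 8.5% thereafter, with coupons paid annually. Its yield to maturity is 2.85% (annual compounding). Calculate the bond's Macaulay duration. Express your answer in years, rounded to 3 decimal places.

Periodic yield y = 0.0285. Discount each cash flow and weight by its year:
  t   CF        PV=CF/(1+0.0285)^t    t·PV
  1        77.50        75.3525        75.3525
  2        77.50        73.2644       146.5288
  3        77.50        71.2342       213.7027
  4        77.50        69.2603       277.0413
  5        77.50        67.3411       336.7055
  6        77.50        65.4751       392.8504
  7        77.50        63.6607       445.6251
  8     1,085.00       866.5535     6,932.4278
  Σ                  1,352.1418     8,820.2342
Price P = Σ PV = 1,352.1418.
Macaulay duration = Σ(t·PV) / P = 8,820.2342 / 1,352.1418 = 6.52316 years.

6.523 years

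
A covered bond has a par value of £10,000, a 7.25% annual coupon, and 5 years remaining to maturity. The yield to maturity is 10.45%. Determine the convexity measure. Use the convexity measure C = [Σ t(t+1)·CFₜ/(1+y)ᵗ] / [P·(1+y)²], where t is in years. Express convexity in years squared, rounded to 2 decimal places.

With y = 0.1045:
  t   CF        PV=CF/(1+0.1045)^t    t·PV        t(t+1)·PV
  1       725.00       656.4056       656.4056       1,312.8112
  2       725.00       594.3011     1,188.6023       3,565.8069
  3       725.00       538.0726     1,614.2177       6,456.8707
  4       725.00       487.1639     1,948.6557       9,743.2786
  5    10,725.00     6,524.8225    32,624.1124     195,744.6741
  Σ                  8,800.7657    38,031.9937     216,823.4416
P = 8,800.7657.
Convexity = Σ t(t+1)·PV / [P·(1+y)²] = 216,823.4416 / (8,800.7657 × 1.219920) = 20.19549.

20.20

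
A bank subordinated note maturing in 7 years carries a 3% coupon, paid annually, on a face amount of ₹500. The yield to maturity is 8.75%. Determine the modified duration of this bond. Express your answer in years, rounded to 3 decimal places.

5.778 years

Periodic yield y = 0.0875. First find Macaulay duration:
  t   CF        PV=CF/(1+0.0875)^t    t·PV
  1        15.00        13.7931        13.7931
  2        15.00        12.6833        25.3666
  3        15.00        11.6628        34.9885
  4        15.00        10.7244        42.8977
  5        15.00         9.8615        49.3077
  6        15.00         9.0681        54.4085
  7       515.00       286.2875     2,004.0124
  Σ                    354.0808     2,224.7746
P = 354.0808; Macaulay duration = 2,224.7746 / 354.0808 = 6.28324 years.
Modified duration = D_Mac / (1 + y) = 6.28324 / 1.0875 = 5.77769 years.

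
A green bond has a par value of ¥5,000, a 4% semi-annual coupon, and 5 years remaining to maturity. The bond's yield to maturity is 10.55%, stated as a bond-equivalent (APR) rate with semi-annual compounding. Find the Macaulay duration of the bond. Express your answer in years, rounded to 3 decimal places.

4.500 years

Periodic yield y = 0.05275. Discount each cash flow and weight by its period:
  t   CF        PV=CF/(1+0.05275)^t    t·PV
  1       100.00        94.9893        94.9893
  2       100.00        90.2297       180.4594
  3       100.00        85.7086       257.1257
  4       100.00        81.4140       325.6559
  5       100.00        77.3346       386.6729
  6       100.00        73.4596       440.7575
  7       100.00        69.7788       488.4513
  8       100.00        66.2824       530.2589
  9       100.00        62.9612       566.6505
  10    5,100.00     3,050.1253    30,501.2526
  Σ                  3,752.2833    33,772.2741
Price P = Σ PV = 3,752.2833.
Macaulay duration = Σ(t·PV) / P = 33,772.2741 / 3,752.2833 = 9.00046 half-year periods.
In years: 9.00046 / 2 = 4.50023 years.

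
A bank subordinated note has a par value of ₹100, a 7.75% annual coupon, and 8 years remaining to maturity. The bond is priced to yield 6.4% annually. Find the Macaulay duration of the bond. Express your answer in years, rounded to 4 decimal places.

Periodic yield y = 0.064. Discount each cash flow and weight by its year:
  t   CF        PV=CF/(1+0.064)^t    t·PV
  1         7.75         7.2838         7.2838
  2         7.75         6.8457        13.6914
  3         7.75         6.4339        19.3018
  4         7.75         6.0469        24.1877
  5         7.75         5.6832        28.4160
  6         7.75         5.3414        32.0482
  7         7.75         5.0201        35.1405
  8       107.75        65.5970       524.7763
  Σ                    108.2521       684.8459
Price P = Σ PV = 108.2521.
Macaulay duration = Σ(t·PV) / P = 684.8459 / 108.2521 = 6.32640 years.

6.3264 years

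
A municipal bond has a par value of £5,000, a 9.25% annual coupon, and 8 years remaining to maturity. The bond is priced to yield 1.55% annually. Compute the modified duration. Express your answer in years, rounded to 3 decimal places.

Periodic yield y = 0.0155. First find Macaulay duration:
  t   CF        PV=CF/(1+0.0155)^t    t·PV
  1       462.50       455.4407       455.4407
  2       462.50       448.4891       896.9782
  3       462.50       441.6436     1,324.9308
  4       462.50       434.9026     1,739.6105
  5       462.50       428.2645     2,141.3226
  6       462.50       421.7277     2,530.3665
  7       462.50       415.2907     2,907.0351
  8     5,462.50     4,830.0545    38,640.4357
  Σ                  7,875.8135    50,636.1201
P = 7,875.8135; Macaulay duration = 50,636.1201 / 7,875.8135 = 6.42932 years.
Modified duration = D_Mac / (1 + y) = 6.42932 / 1.0155 = 6.33119 years.

6.331 years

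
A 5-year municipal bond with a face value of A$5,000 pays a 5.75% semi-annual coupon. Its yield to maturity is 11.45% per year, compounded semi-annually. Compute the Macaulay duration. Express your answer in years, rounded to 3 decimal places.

Periodic yield y = 0.05725. Discount each cash flow and weight by its period:
  t   CF        PV=CF/(1+0.05725)^t    t·PV
  1       143.75       135.9659       135.9659
  2       143.75       128.6034       257.2068
  3       143.75       121.6395       364.9186
  4       143.75       115.0528       460.2111
  5       143.75       108.8227       544.1134
  6       143.75       102.9299       617.5796
  7       143.75        97.3563       681.4940
  8       143.75        92.0845       736.6756
  9       143.75        87.0981       783.8828
  10    5,143.75     2,947.8333    29,478.3326
  Σ                  3,937.3863    34,060.3804
Price P = Σ PV = 3,937.3863.
Macaulay duration = Σ(t·PV) / P = 34,060.3804 / 3,937.3863 = 8.65051 half-year periods.
In years: 8.65051 / 2 = 4.32525 years.

4.325 years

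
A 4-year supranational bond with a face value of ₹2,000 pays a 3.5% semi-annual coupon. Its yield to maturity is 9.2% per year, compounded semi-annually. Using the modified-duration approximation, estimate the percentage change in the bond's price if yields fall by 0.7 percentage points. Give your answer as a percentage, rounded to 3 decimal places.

Periodic yield y = 0.046. Modified duration first:
  t   CF        PV=CF/(1+0.046)^t    t·PV
  1        35.00        33.4608        33.4608
  2        35.00        31.9893        63.9786
  3        35.00        30.5825        91.7475
  4        35.00        29.2376       116.9503
  5        35.00        27.9518       139.7589
  6        35.00        26.7226       160.3353
  7        35.00        25.5474       178.8316
  8     2,035.00     1,420.0739    11,360.5910
  Σ                  1,625.5658    12,145.6540
P = 1,625.5658; D_Mac = 7.47165 half-year periods = 3.73582 yrs; D_mod = 3.73582/(1+0.046) = 3.57153 yrs.
ΔP/P ≈ -D_mod · Δy = -3.57153 × (-0.007) = +0.025001 = +2.5001%.

+2.500%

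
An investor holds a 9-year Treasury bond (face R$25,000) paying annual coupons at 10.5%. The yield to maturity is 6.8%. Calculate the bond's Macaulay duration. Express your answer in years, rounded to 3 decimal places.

Periodic yield y = 0.068. Discount each cash flow and weight by its year:
  t   CF        PV=CF/(1+0.068)^t    t·PV
  1     2,625.00     2,457.8652     2,457.8652
  2     2,625.00     2,301.3719     4,602.7438
  3     2,625.00     2,154.8426     6,464.5278
  4     2,625.00     2,017.6429     8,070.5715
  5     2,625.00     1,889.1787     9,445.8936
  6     2,625.00     1,768.8939    10,613.3636
  7     2,625.00     1,656.2677    11,593.8741
  8     2,625.00     1,550.8125    12,406.4998
  9    27,625.00    15,281.3250   137,531.9250
  Σ                 31,078.2004   203,187.2643
Price P = Σ PV = 31,078.2004.
Macaulay duration = Σ(t·PV) / P = 203,187.2643 / 31,078.2004 = 6.53794 years.

6.538 years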